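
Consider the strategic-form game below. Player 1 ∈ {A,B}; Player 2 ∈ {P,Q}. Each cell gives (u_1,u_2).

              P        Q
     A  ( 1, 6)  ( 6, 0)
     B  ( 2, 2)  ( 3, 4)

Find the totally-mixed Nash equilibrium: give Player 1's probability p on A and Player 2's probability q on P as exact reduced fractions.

P1 indiff ⇒ q·1+(1-q)·6 = q·2+(1-q)·3 ⇒ q(-1) = (1-q)(-3) ⇒ q = 3/4
P2 indiff ⇒ p·6+(1-p)·2 = p·0+(1-p)·4 ⇒ p(6) = (1-p)(2) ⇒ p = 1/4

(p,q) = (1/4, 3/4)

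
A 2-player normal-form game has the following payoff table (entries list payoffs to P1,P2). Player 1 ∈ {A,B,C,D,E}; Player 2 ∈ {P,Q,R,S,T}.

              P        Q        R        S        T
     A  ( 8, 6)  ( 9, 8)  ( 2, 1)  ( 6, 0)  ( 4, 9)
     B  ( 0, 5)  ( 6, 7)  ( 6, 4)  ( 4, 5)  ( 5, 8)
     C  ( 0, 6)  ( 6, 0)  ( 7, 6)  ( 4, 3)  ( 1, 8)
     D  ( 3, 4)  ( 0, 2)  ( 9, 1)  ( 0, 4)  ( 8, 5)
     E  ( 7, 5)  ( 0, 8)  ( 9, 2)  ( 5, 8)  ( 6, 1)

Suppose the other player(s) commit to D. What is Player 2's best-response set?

u_2(P vs D) = 4
u_2(Q vs D) = 2
u_2(R vs D) = 1
u_2(S vs D) = 4
u_2(T vs D) = 5
max payoff 5 at {T}

BR_2 = {T}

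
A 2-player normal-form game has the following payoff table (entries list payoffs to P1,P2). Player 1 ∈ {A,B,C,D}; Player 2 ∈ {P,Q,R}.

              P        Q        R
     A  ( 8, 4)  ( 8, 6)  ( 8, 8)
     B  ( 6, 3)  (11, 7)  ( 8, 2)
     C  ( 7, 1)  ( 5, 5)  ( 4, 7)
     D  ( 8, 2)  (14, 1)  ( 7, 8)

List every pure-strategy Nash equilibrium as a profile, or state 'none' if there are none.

(A,P): not NE [P2→R gives 8>4]
(A,Q): not NE [P1→D gives 14>8; P2→R gives 8>6]
(A,R): NE
(B,P): not NE [P1→D gives 8>6; P2→Q gives 7>3]
(B,Q): not NE [P1→D gives 14>11]
(B,R): not NE [P2→Q gives 7>2]
(C,P): not NE [P1→D gives 8>7; P2→R gives 7>1]
(C,Q): not NE [P1→D gives 14>5; P2→R gives 7>5]
(C,R): not NE [P1→B gives 8>4]
(D,P): not NE [P2→R gives 8>2]
(D,Q): not NE [P2→R gives 8>1]
(D,R): not NE [P1→B gives 8>7]

Nash profiles: (A,R)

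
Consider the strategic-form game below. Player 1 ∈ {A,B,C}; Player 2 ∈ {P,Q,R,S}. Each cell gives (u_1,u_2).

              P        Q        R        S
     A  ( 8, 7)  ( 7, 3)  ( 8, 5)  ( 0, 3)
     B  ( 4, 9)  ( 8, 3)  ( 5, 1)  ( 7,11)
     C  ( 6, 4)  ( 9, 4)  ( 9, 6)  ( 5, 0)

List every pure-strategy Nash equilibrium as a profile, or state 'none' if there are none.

(A,P): NE
(A,Q): not NE [P1→C gives 9>7; P2→P gives 7>3]
(A,R): not NE [P1→C gives 9>8; P2→P gives 7>5]
(A,S): not NE [P1→B gives 7>0; P2→P gives 7>3]
(B,P): not NE [P1→A gives 8>4; P2→S gives 11>9]
(B,Q): not NE [P1→C gives 9>8; P2→S gives 11>3]
(B,R): not NE [P1→C gives 9>5; P2→S gives 11>1]
(B,S): NE
(C,P): not NE [P1→A gives 8>6; P2→R gives 6>4]
(C,Q): not NE [P2→R gives 6>4]
(C,R): NE
(C,S): not NE [P1→B gives 7>5; P2→R gives 6>0]

PSNE = {(A,P), (B,S), (C,R)}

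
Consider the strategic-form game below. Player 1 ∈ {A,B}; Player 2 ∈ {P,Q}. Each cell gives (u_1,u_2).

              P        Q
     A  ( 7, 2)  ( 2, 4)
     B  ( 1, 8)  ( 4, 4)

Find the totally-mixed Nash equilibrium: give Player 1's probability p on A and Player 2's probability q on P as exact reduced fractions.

P1 indiff ⇒ q·7+(1-q)·2 = q·1+(1-q)·4 ⇒ q(6) = (1-q)(2) ⇒ q = 1/4
P2 indiff ⇒ p·2+(1-p)·8 = p·4+(1-p)·4 ⇒ p(-2) = (1-p)(-4) ⇒ p = 2/3

P1 mixes 2/3 on A; P2 mixes 1/4 on P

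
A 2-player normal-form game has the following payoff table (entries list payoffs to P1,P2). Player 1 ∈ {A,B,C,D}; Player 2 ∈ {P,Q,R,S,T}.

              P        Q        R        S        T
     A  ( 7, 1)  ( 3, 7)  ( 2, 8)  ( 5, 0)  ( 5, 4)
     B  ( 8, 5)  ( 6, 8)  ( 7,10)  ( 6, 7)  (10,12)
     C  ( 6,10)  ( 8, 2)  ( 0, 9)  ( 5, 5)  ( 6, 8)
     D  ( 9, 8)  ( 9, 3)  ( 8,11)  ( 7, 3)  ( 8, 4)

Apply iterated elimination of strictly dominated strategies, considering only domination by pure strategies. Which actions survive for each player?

P1 drop A (B beats it: P:8>7 Q:6>3 R:7>2 S:6>5 T:10>5)
P1 drop C (D beats it: P:9>6 Q:9>8 R:8>0 S:7>5 T:8>6)
P2 drop P (R beats it: B:10>5 D:11>8)
P2 drop Q (R beats it: B:10>8 D:11>3)
P2 drop S (R beats it: B:10>7 D:11>3)
P1→{B,D} P2→{R,T}

Survivors P1:{B,D} P2:{R,T}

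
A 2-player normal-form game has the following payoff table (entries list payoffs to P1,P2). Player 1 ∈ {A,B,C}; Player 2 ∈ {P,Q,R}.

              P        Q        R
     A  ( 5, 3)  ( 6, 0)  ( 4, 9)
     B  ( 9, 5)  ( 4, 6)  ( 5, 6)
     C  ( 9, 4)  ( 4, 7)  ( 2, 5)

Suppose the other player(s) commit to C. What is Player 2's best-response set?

u_2(P vs C) = 4
u_2(Q vs C) = 7
u_2(R vs C) = 5
max payoff 7 at {Q}

argmax u_2 = {Q}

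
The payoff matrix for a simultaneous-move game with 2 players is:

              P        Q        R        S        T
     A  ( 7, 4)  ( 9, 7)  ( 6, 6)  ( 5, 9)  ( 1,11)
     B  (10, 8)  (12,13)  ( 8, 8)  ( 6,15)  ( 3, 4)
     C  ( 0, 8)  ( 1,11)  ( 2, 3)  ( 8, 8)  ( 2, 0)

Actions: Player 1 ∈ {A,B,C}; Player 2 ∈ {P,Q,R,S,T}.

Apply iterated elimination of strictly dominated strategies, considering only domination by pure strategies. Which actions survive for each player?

IESDS → P1:{B,C} P2:{Q,S}

P1 drop A (B beats it: P:10>7 Q:12>9 R:8>6 S:6>5 T:3>1)
P2 drop P (Q beats it: B:13>8 C:11>8)
P2 drop R (Q beats it: B:13>8 C:11>3)
P2 drop T (Q beats it: B:13>4 C:11>0)
P1→{B,C} P2→{Q,S}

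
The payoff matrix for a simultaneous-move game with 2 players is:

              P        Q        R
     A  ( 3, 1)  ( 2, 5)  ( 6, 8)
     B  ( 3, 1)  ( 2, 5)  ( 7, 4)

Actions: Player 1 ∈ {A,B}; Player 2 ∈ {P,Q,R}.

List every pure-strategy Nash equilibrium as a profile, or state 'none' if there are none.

Nash profiles: (B,Q)

(A,P): not NE [P2→R gives 8>1]
(A,Q): not NE [P2→R gives 8>5]
(A,R): not NE [P1→B gives 7>6]
(B,P): not NE [P2→Q gives 5>1]
(B,Q): NE
(B,R): not NE [P2→Q gives 5>4]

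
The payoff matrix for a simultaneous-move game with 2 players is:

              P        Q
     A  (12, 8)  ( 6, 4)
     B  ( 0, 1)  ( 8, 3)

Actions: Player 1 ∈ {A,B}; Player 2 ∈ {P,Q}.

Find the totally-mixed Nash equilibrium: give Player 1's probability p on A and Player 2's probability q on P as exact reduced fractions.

(p,q) = (1/3, 1/7)

P1 indiff ⇒ q·12+(1-q)·6 = q·0+(1-q)·8 ⇒ q(12) = (1-q)(2) ⇒ q = 1/7
P2 indiff ⇒ p·8+(1-p)·1 = p·4+(1-p)·3 ⇒ p(4) = (1-p)(2) ⇒ p = 1/3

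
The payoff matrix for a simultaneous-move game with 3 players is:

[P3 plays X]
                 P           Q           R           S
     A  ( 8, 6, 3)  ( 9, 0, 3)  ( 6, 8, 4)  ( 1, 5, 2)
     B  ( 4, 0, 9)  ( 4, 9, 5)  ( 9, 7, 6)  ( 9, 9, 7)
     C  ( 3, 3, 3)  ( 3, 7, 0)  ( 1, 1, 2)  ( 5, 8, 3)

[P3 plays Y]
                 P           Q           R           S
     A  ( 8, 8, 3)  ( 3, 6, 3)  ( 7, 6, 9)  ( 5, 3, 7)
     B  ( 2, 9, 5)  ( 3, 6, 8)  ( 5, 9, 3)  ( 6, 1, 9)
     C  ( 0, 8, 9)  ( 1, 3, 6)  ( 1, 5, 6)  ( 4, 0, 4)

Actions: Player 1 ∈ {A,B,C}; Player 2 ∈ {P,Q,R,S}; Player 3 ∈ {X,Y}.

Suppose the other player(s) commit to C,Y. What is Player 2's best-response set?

u_2(P vs C,Y) = 8
u_2(Q vs C,Y) = 3
u_2(R vs C,Y) = 5
u_2(S vs C,Y) = 0
max payoff 8 at {P}

argmax u_2 = {P}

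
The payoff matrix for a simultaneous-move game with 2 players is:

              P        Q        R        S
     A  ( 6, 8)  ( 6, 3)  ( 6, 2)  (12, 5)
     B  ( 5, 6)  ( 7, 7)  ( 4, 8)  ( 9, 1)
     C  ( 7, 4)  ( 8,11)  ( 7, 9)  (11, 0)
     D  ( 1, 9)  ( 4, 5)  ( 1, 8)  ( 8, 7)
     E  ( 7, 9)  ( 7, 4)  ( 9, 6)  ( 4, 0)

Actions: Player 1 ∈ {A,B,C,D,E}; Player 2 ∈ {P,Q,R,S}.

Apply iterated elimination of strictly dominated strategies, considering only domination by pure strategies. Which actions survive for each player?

P1 drop B (C beats it: P:7>5 Q:8>7 R:7>4 S:11>9)
P1 drop D (A beats it: P:6>1 Q:6>4 R:6>1 S:12>8)
P2 drop S (P beats it: A:8>5 C:4>0 E:9>0)
P1 drop A (C beats it: P:7>6 Q:8>6 R:7>6)
P1→{C,E} P2→{P,Q,R}

IESDS → P1:{C,E} P2:{P,Q,R}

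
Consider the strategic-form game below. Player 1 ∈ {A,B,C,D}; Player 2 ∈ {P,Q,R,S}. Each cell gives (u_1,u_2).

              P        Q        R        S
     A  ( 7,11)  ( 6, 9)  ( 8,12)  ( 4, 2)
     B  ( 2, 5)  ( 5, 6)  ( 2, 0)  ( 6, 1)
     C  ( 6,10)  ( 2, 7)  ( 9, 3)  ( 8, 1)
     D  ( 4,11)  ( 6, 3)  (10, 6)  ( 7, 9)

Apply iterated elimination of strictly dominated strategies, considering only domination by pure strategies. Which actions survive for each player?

Remaining: P1:{A,C,D} P2:{P,R}

P1 drop B (D beats it: P:4>2 Q:6>5 R:10>2 S:7>6)
P2 drop Q (P beats it: A:11>9 C:10>7 D:11>3)
P2 drop S (P beats it: A:11>2 C:10>1 D:11>9)
P1→{A,C,D} P2→{P,R}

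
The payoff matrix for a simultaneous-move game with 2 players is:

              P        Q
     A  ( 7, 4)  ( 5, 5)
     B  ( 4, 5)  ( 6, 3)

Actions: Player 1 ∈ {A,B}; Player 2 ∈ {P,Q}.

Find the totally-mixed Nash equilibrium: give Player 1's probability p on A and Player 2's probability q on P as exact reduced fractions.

P1 mixes 2/3 on A; P2 mixes 1/4 on P

P1 indiff ⇒ q·7+(1-q)·5 = q·4+(1-q)·6 ⇒ q(3) = (1-q)(1) ⇒ q = 1/4
P2 indiff ⇒ p·4+(1-p)·5 = p·5+(1-p)·3 ⇒ p(-1) = (1-p)(-2) ⇒ p = 2/3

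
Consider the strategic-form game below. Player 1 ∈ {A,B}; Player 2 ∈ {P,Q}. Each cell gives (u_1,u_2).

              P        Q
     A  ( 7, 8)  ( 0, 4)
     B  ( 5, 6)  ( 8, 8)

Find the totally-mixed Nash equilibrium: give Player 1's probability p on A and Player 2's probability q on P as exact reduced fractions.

(p,q) = (1/3, 4/5)

P1 indiff ⇒ q·7+(1-q)·0 = q·5+(1-q)·8 ⇒ q(2) = (1-q)(8) ⇒ q = 4/5
P2 indiff ⇒ p·8+(1-p)·6 = p·4+(1-p)·8 ⇒ p(4) = (1-p)(2) ⇒ p = 1/3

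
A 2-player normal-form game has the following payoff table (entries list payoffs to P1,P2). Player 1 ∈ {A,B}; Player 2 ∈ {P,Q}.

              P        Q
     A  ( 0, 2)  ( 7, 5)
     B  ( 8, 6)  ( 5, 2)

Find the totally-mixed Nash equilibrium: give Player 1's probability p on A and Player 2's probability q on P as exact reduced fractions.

(p,q) = (4/7, 1/5)

P1 indiff ⇒ q·0+(1-q)·7 = q·8+(1-q)·5 ⇒ q(-8) = (1-q)(-2) ⇒ q = 1/5
P2 indiff ⇒ p·2+(1-p)·6 = p·5+(1-p)·2 ⇒ p(-3) = (1-p)(-4) ⇒ p = 4/7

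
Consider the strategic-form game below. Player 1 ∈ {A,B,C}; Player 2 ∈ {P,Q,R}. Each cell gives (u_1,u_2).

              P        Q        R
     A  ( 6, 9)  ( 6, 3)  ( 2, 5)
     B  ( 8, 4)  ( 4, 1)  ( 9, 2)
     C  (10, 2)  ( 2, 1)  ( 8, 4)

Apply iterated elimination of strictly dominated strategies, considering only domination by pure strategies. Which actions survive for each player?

P2 drop Q (P beats it: A:9>3 B:4>1 C:2>1)
P1 drop A (B beats it: P:8>6 R:9>2)
P1→{B,C} P2→{P,R}

Remaining: P1:{B,C} P2:{P,R}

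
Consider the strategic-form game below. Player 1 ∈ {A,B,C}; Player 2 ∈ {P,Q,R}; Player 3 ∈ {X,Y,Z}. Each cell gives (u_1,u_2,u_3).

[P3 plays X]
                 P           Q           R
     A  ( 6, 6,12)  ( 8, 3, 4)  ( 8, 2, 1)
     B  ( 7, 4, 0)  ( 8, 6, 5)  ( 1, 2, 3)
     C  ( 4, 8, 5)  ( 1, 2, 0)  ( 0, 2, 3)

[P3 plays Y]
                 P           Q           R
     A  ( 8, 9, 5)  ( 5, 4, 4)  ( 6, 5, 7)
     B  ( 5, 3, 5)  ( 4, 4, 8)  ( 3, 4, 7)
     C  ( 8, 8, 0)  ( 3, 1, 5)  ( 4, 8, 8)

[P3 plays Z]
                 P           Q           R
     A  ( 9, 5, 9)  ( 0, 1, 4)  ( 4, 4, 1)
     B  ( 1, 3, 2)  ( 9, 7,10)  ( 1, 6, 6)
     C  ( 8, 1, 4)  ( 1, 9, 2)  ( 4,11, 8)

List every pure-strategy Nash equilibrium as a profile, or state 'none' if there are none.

(A,P,X): not NE [P1→B gives 7>6]
(A,P,Y): not NE [P3→X gives 12>5]
(A,P,Z): not NE [P3→X gives 12>9]
(A,Q,X): not NE [P2→P gives 6>3]
(A,Q,Y): not NE [P2→P gives 9>4]
(A,Q,Z): not NE [P1→B gives 9>0; P2→P gives 5>1]
(A,R,X): not NE [P2→P gives 6>2; P3→Y gives 7>1]
(A,R,Y): not NE [P2→P gives 9>5]
(A,R,Z): not NE [P2→P gives 5>4; P3→Y gives 7>1]
(B,P,X): not NE [P2→Q gives 6>4; P3→Y gives 5>0]
(B,P,Y): not NE [P1→C gives 8>5; P2→R gives 4>3]
(B,P,Z): not NE [P1→A gives 9>1; P2→Q gives 7>3; P3→Y gives 5>2]
(B,Q,X): not NE [P3→Z gives 10>5]
(B,Q,Y): not NE [P1→A gives 5>4; P3→Z gives 10>8]
(B,Q,Z): NE
(B,R,X): not NE [P1→A gives 8>1; P2→Q gives 6>2; P3→Y gives 7>3]
(B,R,Y): not NE [P1→A gives 6>3]
(B,R,Z): not NE [P1→C gives 4>1; P2→Q gives 7>6; P3→Y gives 7>6]
(C,P,X): not NE [P1→B gives 7>4]
(C,P,Y): not NE [P3→X gives 5>0]
(C,P,Z): not NE [P1→A gives 9>8; P2→R gives 11>1; P3→X gives 5>4]
(C,Q,X): not NE [P1→B gives 8>1; P2→P gives 8>2; P3→Y gives 5>0]
(C,Q,Y): not NE [P1→A gives 5>3; P2→R gives 8>1]
(C,Q,Z): not NE [P1→B gives 9>1; P2→R gives 11>9; P3→Y gives 5>2]
(C,R,X): not NE [P1→A gives 8>0; P2→P gives 8>2; P3→Z gives 8>3]
(C,R,Y): not NE [P1→A gives 6>4]
(C,R,Z): NE

PSNE = {(B,Q,Z), (C,R,Z)}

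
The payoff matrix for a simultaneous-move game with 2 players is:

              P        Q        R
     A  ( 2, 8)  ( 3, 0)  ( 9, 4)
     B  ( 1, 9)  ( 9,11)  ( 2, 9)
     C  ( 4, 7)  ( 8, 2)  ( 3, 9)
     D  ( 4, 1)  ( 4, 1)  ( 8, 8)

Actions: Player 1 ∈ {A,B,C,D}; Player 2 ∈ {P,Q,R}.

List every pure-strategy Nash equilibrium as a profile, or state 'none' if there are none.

(A,P): not NE [P1→D gives 4>2]
(A,Q): not NE [P1→B gives 9>3; P2→P gives 8>0]
(A,R): not NE [P2→P gives 8>4]
(B,P): not NE [P1→D gives 4>1; P2→Q gives 11>9]
(B,Q): NE
(B,R): not NE [P1→A gives 9>2; P2→Q gives 11>9]
(C,P): not NE [P2→R gives 9>7]
(C,Q): not NE [P1→B gives 9>8; P2→R gives 9>2]
(C,R): not NE [P1→A gives 9>3]
(D,P): not NE [P2→R gives 8>1]
(D,Q): not NE [P1→B gives 9>4; P2→R gives 8>1]
(D,R): not NE [P1→A gives 9>8]

Nash profiles: (B,Q)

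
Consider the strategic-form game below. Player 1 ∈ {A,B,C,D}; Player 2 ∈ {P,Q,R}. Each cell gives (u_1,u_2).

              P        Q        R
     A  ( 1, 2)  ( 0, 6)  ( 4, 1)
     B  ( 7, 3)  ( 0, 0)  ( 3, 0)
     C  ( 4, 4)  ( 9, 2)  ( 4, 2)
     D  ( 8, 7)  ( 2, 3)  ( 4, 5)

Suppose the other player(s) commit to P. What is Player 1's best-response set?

u_1(A vs P) = 1
u_1(B vs P) = 7
u_1(C vs P) = 4
u_1(D vs P) = 8
max payoff 8 at {D}

P1 best: {D}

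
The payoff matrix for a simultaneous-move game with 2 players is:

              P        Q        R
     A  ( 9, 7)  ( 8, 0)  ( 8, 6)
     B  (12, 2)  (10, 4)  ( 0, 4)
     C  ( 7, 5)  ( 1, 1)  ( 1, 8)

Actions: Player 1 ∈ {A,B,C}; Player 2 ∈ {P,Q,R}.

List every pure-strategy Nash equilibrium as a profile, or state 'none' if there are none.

(A,P): not NE [P1→B gives 12>9]
(A,Q): not NE [P1→B gives 10>8; P2→P gives 7>0]
(A,R): not NE [P2→P gives 7>6]
(B,P): not NE [P2→R gives 4>2]
(B,Q): NE
(B,R): not NE [P1→A gives 8>0]
(C,P): not NE [P1→B gives 12>7; P2→R gives 8>5]
(C,Q): not NE [P1→B gives 10>1; P2→R gives 8>1]
(C,R): not NE [P1→A gives 8>1]

Nash profiles: (B,Q)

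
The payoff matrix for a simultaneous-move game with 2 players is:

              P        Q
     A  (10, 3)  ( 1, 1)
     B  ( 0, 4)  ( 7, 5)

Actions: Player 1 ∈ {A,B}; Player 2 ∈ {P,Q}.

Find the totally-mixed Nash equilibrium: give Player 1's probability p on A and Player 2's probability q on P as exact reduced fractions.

P1 indiff ⇒ q·10+(1-q)·1 = q·0+(1-q)·7 ⇒ q(10) = (1-q)(6) ⇒ q = 3/8
P2 indiff ⇒ p·3+(1-p)·4 = p·1+(1-p)·5 ⇒ p(2) = (1-p)(1) ⇒ p = 1/3

P1 mixes 1/3 on A; P2 mixes 3/8 on P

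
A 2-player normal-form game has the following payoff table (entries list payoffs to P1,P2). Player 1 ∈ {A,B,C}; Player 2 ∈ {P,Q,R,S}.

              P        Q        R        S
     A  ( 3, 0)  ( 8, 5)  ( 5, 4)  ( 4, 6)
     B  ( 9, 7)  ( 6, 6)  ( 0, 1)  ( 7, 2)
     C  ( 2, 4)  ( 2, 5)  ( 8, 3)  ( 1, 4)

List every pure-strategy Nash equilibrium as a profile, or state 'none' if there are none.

Nash profiles: (B,P)

(A,P): not NE [P1→B gives 9>3; P2→S gives 6>0]
(A,Q): not NE [P2→S gives 6>5]
(A,R): not NE [P1→C gives 8>5; P2→S gives 6>4]
(A,S): not NE [P1→B gives 7>4]
(B,P): NE
(B,Q): not NE [P1→A gives 8>6; P2→P gives 7>6]
(B,R): not NE [P1→C gives 8>0; P2→P gives 7>1]
(B,S): not NE [P2→P gives 7>2]
(C,P): not NE [P1→B gives 9>2; P2→Q gives 5>4]
(C,Q): not NE [P1→A gives 8>2]
(C,R): not NE [P2→Q gives 5>3]
(C,S): not NE [P1→B gives 7>1; P2→Q gives 5>4]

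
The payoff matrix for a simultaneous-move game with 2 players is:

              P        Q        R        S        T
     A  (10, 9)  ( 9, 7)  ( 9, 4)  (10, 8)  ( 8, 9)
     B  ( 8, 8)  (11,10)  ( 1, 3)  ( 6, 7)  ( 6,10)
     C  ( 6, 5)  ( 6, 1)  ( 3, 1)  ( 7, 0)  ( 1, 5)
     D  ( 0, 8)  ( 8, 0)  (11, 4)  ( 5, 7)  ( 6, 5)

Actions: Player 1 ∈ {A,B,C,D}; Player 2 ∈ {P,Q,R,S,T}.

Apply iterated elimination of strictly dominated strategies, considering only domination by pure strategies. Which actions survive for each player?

Survivors P1:{A,B} P2:{P,Q,T}

P1 drop C (A beats it: P:10>6 Q:9>6 R:9>3 S:10>7 T:8>1)
P2 drop R (P beats it: A:9>4 B:8>3 D:8>4)
P1 drop D (A beats it: P:10>0 Q:9>8 S:10>5 T:8>6)
P2 drop S (P beats it: A:9>8 B:8>7)
P1→{A,B} P2→{P,Q,T}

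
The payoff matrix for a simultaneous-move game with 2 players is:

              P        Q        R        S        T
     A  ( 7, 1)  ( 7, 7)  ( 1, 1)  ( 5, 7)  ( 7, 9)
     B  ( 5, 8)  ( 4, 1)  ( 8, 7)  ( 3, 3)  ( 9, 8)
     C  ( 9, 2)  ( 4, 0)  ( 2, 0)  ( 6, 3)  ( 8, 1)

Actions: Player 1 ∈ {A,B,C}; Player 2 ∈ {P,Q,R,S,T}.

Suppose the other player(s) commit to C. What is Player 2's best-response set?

u_2(P vs C) = 2
u_2(Q vs C) = 0
u_2(R vs C) = 0
u_2(S vs C) = 3
u_2(T vs C) = 1
max payoff 3 at {S}

P2 best: {S}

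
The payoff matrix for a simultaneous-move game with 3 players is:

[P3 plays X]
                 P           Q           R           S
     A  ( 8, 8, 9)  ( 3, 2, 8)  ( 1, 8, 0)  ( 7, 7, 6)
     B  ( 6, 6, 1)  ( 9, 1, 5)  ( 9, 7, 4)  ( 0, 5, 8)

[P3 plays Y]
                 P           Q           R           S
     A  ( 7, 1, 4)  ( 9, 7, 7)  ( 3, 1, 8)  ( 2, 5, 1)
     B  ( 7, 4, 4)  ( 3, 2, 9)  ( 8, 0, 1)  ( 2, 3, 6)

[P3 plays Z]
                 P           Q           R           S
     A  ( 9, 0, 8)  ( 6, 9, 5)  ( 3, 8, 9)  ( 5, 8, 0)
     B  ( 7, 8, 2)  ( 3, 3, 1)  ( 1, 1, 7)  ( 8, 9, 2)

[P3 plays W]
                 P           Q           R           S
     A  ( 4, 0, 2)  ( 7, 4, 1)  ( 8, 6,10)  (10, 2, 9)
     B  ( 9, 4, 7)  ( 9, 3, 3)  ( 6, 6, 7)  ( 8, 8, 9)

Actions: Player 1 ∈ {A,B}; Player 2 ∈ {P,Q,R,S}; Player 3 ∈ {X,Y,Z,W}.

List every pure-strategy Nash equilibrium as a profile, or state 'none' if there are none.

PSNE = {(A,P,X), (A,R,W)}

(A,P,X): NE
(A,P,Y): not NE [P2→Q gives 7>1; P3→X gives 9>4]
(A,P,Z): not NE [P2→Q gives 9>0; P3→X gives 9>8]
(A,P,W): not NE [P1→B gives 9>4; P2→R gives 6>0; P3→X gives 9>2]
(A,Q,X): not NE [P1→B gives 9>3; P2→R gives 8>2]
(A,Q,Y): not NE [P3→X gives 8>7]
(A,Q,Z): not NE [P3→X gives 8>5]
(A,Q,W): not NE [P1→B gives 9>7; P2→R gives 6>4; P3→X gives 8>1]
(A,R,X): not NE [P1→B gives 9>1; P3→W gives 10>0]
(A,R,Y): not NE [P1→B gives 8>3; P2→Q gives 7>1; P3→W gives 10>8]
(A,R,Z): not NE [P2→Q gives 9>8; P3→W gives 10>9]
(A,R,W): NE
(A,S,X): not NE [P2→R gives 8>7; P3→W gives 9>6]
(A,S,Y): not NE [P2→Q gives 7>5; P3→W gives 9>1]
(A,S,Z): not NE [P1→B gives 8>5; P2→Q gives 9>8; P3→W gives 9>0]
(A,S,W): not NE [P2→R gives 6>2]
(B,P,X): not NE [P1→A gives 8>6; P2→R gives 7>6; P3→W gives 7>1]
(B,P,Y): not NE [P3→W gives 7>4]
(B,P,Z): not NE [P1→A gives 9>7; P2→S gives 9>8; P3→W gives 7>2]
(B,P,W): not NE [P2→S gives 8>4]
(B,Q,X): not NE [P2→R gives 7>1; P3→Y gives 9>5]
(B,Q,Y): not NE [P1→A gives 9>3; P2→P gives 4>2]
(B,Q,Z): not NE [P1→A gives 6>3; P2→S gives 9>3; P3→Y gives 9>1]
(B,Q,W): not NE [P2→S gives 8>3; P3→Y gives 9>3]
(B,R,X): not NE [P3→W gives 7>4]
(B,R,Y): not NE [P2→P gives 4>0; P3→W gives 7>1]
(B,R,Z): not NE [P1→A gives 3>1; P2→S gives 9>1]
(B,R,W): not NE [P1→A gives 8>6; P2→S gives 8>6]
(B,S,X): not NE [P1→A gives 7>0; P2→R gives 7>5; P3→W gives 9>8]
(B,S,Y): not NE [P2→P gives 4>3; P3→W gives 9>6]
(B,S,Z): not NE [P3→W gives 9>2]
(B,S,W): not NE [P1→A gives 10>8]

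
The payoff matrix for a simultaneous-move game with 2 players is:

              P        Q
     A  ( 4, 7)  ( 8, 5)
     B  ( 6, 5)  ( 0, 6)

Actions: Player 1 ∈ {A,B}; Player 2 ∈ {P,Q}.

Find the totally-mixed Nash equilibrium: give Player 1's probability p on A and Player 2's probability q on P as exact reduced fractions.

p=1/3, q=4/5

P1 indiff ⇒ q·4+(1-q)·8 = q·6+(1-q)·0 ⇒ q(-2) = (1-q)(-8) ⇒ q = 4/5
P2 indiff ⇒ p·7+(1-p)·5 = p·5+(1-p)·6 ⇒ p(2) = (1-p)(1) ⇒ p = 1/3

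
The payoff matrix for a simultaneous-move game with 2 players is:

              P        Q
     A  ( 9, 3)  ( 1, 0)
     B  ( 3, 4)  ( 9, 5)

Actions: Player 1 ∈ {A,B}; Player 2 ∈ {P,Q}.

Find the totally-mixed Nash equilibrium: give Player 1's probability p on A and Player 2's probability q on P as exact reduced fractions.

(p,q) = (1/4, 4/7)

P1 indiff ⇒ q·9+(1-q)·1 = q·3+(1-q)·9 ⇒ q(6) = (1-q)(8) ⇒ q = 4/7
P2 indiff ⇒ p·3+(1-p)·4 = p·0+(1-p)·5 ⇒ p(3) = (1-p)(1) ⇒ p = 1/4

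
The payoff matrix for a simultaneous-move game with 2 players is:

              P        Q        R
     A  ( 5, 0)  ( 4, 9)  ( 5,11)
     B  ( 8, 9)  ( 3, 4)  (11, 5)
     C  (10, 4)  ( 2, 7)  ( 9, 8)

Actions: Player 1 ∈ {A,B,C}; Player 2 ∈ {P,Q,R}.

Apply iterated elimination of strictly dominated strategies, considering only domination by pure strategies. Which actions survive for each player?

P2 drop Q (R beats it: A:11>9 B:5>4 C:8>7)
P1 drop A (B beats it: P:8>5 R:11>5)
P1→{B,C} P2→{P,R}

IESDS → P1:{B,C} P2:{P,R}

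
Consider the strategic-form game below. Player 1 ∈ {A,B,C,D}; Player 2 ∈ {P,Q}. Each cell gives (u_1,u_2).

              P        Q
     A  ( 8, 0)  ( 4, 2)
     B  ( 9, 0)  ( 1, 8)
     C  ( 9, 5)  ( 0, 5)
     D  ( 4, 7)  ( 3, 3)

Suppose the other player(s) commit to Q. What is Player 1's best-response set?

argmax u_1 = {A}

u_1(A vs Q) = 4
u_1(B vs Q) = 1
u_1(C vs Q) = 0
u_1(D vs Q) = 3
max payoff 4 at {A}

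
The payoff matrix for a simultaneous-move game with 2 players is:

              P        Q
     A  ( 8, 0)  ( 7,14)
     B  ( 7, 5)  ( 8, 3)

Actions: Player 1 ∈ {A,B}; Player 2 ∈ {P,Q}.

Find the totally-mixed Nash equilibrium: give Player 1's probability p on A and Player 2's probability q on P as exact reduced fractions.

P1 indiff ⇒ q·8+(1-q)·7 = q·7+(1-q)·8 ⇒ q(1) = (1-q)(1) ⇒ q = 1/2
P2 indiff ⇒ p·0+(1-p)·5 = p·14+(1-p)·3 ⇒ p(-14) = (1-p)(-2) ⇒ p = 1/8

(p,q) = (1/8, 1/2)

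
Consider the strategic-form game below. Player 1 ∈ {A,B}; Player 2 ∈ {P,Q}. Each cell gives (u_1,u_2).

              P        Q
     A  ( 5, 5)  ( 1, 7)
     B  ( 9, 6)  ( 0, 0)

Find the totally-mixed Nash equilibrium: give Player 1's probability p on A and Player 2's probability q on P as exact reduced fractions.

P1 indiff ⇒ q·5+(1-q)·1 = q·9+(1-q)·0 ⇒ q(-4) = (1-q)(-1) ⇒ q = 1/5
P2 indiff ⇒ p·5+(1-p)·6 = p·7+(1-p)·0 ⇒ p(-2) = (1-p)(-6) ⇒ p = 3/4

P1 mixes 3/4 on A; P2 mixes 1/5 on P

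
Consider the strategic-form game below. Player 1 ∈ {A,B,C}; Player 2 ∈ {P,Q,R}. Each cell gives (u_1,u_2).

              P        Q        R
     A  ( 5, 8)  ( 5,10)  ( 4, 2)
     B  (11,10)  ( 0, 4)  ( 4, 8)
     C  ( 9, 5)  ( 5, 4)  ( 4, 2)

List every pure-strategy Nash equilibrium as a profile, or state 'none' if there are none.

NE set: (A,Q), (B,P)

(A,P): not NE [P1→B gives 11>5; P2→Q gives 10>8]
(A,Q): NE
(A,R): not NE [P2→Q gives 10>2]
(B,P): NE
(B,Q): not NE [P1→C gives 5>0; P2→P gives 10>4]
(B,R): not NE [P2→P gives 10>8]
(C,P): not NE [P1→B gives 11>9]
(C,Q): not NE [P2→P gives 5>4]
(C,R): not NE [P2→P gives 5>2]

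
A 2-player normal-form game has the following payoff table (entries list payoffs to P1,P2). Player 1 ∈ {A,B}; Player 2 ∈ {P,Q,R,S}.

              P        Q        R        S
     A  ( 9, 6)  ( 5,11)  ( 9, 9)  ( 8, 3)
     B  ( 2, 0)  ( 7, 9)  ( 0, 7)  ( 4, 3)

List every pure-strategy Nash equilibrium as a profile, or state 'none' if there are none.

Nash profiles: (B,Q)

(A,P): not NE [P2→Q gives 11>6]
(A,Q): not NE [P1→B gives 7>5]
(A,R): not NE [P2→Q gives 11>9]
(A,S): not NE [P2→Q gives 11>3]
(B,P): not NE [P1→A gives 9>2; P2→Q gives 9>0]
(B,Q): NE
(B,R): not NE [P1→A gives 9>0; P2→Q gives 9>7]
(B,S): not NE [P1→A gives 8>4; P2→Q gives 9>3]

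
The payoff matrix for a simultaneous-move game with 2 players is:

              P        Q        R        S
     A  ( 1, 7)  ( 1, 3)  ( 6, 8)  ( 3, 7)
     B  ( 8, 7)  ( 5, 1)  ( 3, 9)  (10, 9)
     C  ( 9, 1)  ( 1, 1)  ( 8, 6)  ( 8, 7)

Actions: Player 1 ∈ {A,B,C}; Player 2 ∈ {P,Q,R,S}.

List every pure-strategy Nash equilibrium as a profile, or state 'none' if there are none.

(A,P): not NE [P1→C gives 9>1; P2→R gives 8>7]
(A,Q): not NE [P1→B gives 5>1; P2→R gives 8>3]
(A,R): not NE [P1→C gives 8>6]
(A,S): not NE [P1→B gives 10>3; P2→R gives 8>7]
(B,P): not NE [P1→C gives 9>8; P2→S gives 9>7]
(B,Q): not NE [P2→S gives 9>1]
(B,R): not NE [P1→C gives 8>3]
(B,S): NE
(C,P): not NE [P2→S gives 7>1]
(C,Q): not NE [P1→B gives 5>1; P2→S gives 7>1]
(C,R): not NE [P2→S gives 7>6]
(C,S): not NE [P1→B gives 10>8]

Nash profiles: (B,S)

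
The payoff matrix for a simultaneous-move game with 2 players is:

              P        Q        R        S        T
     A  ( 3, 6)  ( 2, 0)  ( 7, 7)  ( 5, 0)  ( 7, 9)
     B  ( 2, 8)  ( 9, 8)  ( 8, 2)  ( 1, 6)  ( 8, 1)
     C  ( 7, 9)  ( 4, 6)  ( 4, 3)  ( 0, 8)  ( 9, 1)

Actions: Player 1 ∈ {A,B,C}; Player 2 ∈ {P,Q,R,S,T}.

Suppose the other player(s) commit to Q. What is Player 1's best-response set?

u_1(A vs Q) = 2
u_1(B vs Q) = 9
u_1(C vs Q) = 4
max payoff 9 at {B}

argmax u_1 = {B}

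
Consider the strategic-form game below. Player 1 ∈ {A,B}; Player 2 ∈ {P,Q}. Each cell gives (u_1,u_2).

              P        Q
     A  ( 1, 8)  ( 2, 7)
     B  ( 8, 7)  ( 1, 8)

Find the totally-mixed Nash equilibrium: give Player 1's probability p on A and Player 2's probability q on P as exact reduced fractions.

P1 indiff ⇒ q·1+(1-q)·2 = q·8+(1-q)·1 ⇒ q(-7) = (1-q)(-1) ⇒ q = 1/8
P2 indiff ⇒ p·8+(1-p)·7 = p·7+(1-p)·8 ⇒ p(1) = (1-p)(1) ⇒ p = 1/2

P1 mixes 1/2 on A; P2 mixes 1/8 on P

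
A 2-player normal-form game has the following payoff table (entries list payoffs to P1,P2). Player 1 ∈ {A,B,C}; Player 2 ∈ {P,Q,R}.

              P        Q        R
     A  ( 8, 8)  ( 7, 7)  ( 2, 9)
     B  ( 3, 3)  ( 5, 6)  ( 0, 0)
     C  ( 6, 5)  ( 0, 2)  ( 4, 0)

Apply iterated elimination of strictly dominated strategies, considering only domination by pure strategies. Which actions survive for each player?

Remaining: P1:{A,C} P2:{P,R}

P1 drop B (A beats it: P:8>3 Q:7>5 R:2>0)
P2 drop Q (P beats it: A:8>7 C:5>2)
P1→{A,C} P2→{P,R}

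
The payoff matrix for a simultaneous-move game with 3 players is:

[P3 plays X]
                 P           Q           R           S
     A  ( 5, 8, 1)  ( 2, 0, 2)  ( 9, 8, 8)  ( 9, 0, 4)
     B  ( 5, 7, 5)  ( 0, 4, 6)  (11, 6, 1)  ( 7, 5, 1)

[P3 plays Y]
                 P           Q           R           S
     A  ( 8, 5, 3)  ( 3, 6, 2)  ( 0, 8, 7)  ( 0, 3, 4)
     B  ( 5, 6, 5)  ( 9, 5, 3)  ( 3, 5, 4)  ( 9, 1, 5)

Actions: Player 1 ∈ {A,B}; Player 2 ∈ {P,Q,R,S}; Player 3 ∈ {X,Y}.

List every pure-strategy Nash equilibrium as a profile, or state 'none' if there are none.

(A,P,X): not NE [P3→Y gives 3>1]
(A,P,Y): not NE [P2→R gives 8>5]
(A,Q,X): not NE [P2→R gives 8>0]
(A,Q,Y): not NE [P1→B gives 9>3; P2→R gives 8>6]
(A,R,X): not NE [P1→B gives 11>9]
(A,R,Y): not NE [P1→B gives 3>0; P3→X gives 8>7]
(A,S,X): not NE [P2→R gives 8>0]
(A,S,Y): not NE [P1→B gives 9>0; P2→R gives 8>3]
(B,P,X): NE
(B,P,Y): not NE [P1→A gives 8>5]
(B,Q,X): not NE [P1→A gives 2>0; P2→P gives 7>4]
(B,Q,Y): not NE [P2→P gives 6>5; P3→X gives 6>3]
(B,R,X): not NE [P2→P gives 7>6; P3→Y gives 4>1]
(B,R,Y): not NE [P2→P gives 6>5]
(B,S,X): not NE [P1→A gives 9>7; P2→P gives 7>5; P3→Y gives 5>1]
(B,S,Y): not NE [P2→P gives 6>1]

Nash profiles: (B,P,X)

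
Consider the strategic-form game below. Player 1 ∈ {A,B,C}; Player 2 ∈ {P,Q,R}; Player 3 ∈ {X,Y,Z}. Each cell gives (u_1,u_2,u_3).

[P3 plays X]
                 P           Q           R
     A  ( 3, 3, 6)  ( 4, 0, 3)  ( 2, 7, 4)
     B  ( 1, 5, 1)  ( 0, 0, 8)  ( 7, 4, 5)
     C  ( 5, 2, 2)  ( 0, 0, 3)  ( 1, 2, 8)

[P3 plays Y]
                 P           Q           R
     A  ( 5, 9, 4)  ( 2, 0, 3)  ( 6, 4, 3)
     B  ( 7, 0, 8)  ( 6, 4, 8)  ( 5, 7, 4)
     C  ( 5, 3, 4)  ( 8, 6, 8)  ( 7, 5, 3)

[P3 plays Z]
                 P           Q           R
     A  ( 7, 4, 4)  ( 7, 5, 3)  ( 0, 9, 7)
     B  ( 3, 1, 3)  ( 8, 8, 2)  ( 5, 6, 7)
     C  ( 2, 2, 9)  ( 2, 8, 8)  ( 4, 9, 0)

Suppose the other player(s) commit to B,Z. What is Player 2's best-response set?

P2 best: {Q}

u_2(P vs B,Z) = 1
u_2(Q vs B,Z) = 8
u_2(R vs B,Z) = 6
max payoff 8 at {Q}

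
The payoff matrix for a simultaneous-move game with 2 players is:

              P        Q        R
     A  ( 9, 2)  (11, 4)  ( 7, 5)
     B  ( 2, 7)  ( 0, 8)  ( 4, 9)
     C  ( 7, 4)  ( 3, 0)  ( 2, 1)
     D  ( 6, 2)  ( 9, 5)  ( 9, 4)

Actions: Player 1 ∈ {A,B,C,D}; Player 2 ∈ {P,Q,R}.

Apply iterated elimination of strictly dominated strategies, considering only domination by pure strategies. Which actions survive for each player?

Remaining: P1:{A,D} P2:{Q,R}

P1 drop B (A beats it: P:9>2 Q:11>0 R:7>4)
P1 drop C (A beats it: P:9>7 Q:11>3 R:7>2)
P2 drop P (Q beats it: A:4>2 D:5>2)
P1→{A,D} P2→{Q,R}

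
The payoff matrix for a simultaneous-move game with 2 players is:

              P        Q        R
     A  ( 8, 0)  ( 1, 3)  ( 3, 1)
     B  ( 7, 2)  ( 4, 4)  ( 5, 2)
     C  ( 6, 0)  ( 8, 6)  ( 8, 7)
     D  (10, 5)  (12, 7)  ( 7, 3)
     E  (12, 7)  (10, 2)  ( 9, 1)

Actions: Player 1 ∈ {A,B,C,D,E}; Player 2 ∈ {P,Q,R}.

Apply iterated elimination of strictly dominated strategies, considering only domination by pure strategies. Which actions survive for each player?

IESDS → P1:{D,E} P2:{P,Q}

P1 drop A (D beats it: P:10>8 Q:12>1 R:7>3)
P1 drop B (D beats it: P:10>7 Q:12>4 R:7>5)
P1 drop C (E beats it: P:12>6 Q:10>8 R:9>8)
P2 drop R (P beats it: D:5>3 E:7>1)
P1→{D,E} P2→{P,Q}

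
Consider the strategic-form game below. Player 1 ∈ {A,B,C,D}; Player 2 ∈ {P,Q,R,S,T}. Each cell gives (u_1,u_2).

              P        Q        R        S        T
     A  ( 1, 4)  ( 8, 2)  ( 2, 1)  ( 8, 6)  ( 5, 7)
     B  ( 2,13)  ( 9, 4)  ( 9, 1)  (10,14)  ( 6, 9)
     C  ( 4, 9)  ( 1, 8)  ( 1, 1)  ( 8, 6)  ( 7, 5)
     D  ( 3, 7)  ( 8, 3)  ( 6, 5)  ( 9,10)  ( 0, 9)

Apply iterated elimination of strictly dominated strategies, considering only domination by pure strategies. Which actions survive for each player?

P1 drop A (B beats it: P:2>1 Q:9>8 R:9>2 S:10>8 T:6>5)
P2 drop Q (P beats it: B:13>4 C:9>8 D:7>3)
P2 drop R (P beats it: B:13>1 C:9>1 D:7>5)
P2 drop T (S beats it: B:14>9 C:6>5 D:10>9)
P1→{B,C,D} P2→{P,S}

Remaining: P1:{B,C,D} P2:{P,S}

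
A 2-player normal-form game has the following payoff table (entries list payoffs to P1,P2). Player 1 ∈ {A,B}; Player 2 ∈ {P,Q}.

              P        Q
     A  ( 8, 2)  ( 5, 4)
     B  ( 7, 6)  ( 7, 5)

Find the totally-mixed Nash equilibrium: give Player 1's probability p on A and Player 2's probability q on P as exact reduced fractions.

P1 mixes 1/3 on A; P2 mixes 2/3 on P

P1 indiff ⇒ q·8+(1-q)·5 = q·7+(1-q)·7 ⇒ q(1) = (1-q)(2) ⇒ q = 2/3
P2 indiff ⇒ p·2+(1-p)·6 = p·4+(1-p)·5 ⇒ p(-2) = (1-p)(-1) ⇒ p = 1/3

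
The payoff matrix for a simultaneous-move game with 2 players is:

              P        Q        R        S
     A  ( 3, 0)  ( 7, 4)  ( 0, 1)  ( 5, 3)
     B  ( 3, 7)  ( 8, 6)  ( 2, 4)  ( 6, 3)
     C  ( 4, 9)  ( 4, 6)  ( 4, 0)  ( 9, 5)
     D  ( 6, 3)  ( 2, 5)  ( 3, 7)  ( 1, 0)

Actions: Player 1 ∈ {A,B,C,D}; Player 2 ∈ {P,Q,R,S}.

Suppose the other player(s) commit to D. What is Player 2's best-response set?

argmax u_2 = {R}

u_2(P vs D) = 3
u_2(Q vs D) = 5
u_2(R vs D) = 7
u_2(S vs D) = 0
max payoff 7 at {R}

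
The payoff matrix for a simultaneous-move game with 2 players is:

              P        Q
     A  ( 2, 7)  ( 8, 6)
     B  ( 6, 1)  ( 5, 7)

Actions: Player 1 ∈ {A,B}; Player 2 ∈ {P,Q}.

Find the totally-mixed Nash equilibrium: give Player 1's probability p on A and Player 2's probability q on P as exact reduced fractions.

P1 indiff ⇒ q·2+(1-q)·8 = q·6+(1-q)·5 ⇒ q(-4) = (1-q)(-3) ⇒ q = 3/7
P2 indiff ⇒ p·7+(1-p)·1 = p·6+(1-p)·7 ⇒ p(1) = (1-p)(6) ⇒ p = 6/7

(p,q) = (6/7, 3/7)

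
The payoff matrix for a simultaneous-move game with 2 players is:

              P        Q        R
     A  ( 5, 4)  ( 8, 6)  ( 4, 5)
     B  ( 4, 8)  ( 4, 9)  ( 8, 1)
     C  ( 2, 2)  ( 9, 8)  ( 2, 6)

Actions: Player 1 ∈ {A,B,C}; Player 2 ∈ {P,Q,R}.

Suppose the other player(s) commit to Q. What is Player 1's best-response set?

argmax u_1 = {C}

u_1(A vs Q) = 8
u_1(B vs Q) = 4
u_1(C vs Q) = 9
max payoff 9 at {C}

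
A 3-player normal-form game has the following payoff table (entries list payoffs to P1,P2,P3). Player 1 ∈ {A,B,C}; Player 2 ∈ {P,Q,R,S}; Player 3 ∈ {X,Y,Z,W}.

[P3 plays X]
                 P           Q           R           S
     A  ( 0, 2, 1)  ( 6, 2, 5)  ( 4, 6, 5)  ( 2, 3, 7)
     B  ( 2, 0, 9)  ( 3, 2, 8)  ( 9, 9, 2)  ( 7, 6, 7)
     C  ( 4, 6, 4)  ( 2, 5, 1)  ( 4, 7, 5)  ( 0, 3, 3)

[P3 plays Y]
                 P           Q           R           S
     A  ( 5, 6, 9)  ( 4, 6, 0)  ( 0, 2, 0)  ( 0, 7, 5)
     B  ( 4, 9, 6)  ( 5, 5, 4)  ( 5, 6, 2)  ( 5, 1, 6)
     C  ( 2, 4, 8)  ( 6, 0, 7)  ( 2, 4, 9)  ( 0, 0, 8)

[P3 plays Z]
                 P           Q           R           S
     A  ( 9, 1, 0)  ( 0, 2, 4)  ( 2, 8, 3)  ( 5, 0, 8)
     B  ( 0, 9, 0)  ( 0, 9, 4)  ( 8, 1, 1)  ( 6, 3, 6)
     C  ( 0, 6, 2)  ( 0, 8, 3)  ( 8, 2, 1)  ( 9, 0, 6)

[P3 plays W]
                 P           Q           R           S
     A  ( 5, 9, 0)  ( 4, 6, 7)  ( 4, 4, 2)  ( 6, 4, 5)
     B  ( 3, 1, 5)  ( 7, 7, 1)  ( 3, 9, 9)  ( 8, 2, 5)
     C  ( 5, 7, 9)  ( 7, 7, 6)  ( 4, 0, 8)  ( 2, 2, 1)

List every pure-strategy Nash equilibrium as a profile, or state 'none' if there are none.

(A,P,X): not NE [P1→C gives 4>0; P2→R gives 6>2; P3→Y gives 9>1]
(A,P,Y): not NE [P2→S gives 7>6]
(A,P,Z): not NE [P2→R gives 8>1; P3→Y gives 9>0]
(A,P,W): not NE [P3→Y gives 9>0]
(A,Q,X): not NE [P2→R gives 6>2; P3→W gives 7>5]
(A,Q,Y): not NE [P1→C gives 6>4; P2→S gives 7>6; P3→W gives 7>0]
(A,Q,Z): not NE [P2→R gives 8>2; P3→W gives 7>4]
(A,Q,W): not NE [P1→C gives 7>4; P2→P gives 9>6]
(A,R,X): not NE [P1→B gives 9>4]
(A,R,Y): not NE [P1→B gives 5>0; P2→S gives 7>2; P3→X gives 5>0]
(A,R,Z): not NE [P1→C gives 8>2; P3→X gives 5>3]
(A,R,W): not NE [P2→P gives 9>4; P3→X gives 5>2]
(A,S,X): not NE [P1→B gives 7>2; P2→R gives 6>3; P3→Z gives 8>7]
(A,S,Y): not NE [P1→B gives 5>0; P3→Z gives 8>5]
(A,S,Z): not NE [P1→C gives 9>5; P2→R gives 8>0]
(A,S,W): not NE [P1→B gives 8>6; P2→P gives 9>4; P3→Z gives 8>5]
(B,P,X): not NE [P1→C gives 4>2; P2→R gives 9>0]
(B,P,Y): not NE [P1→A gives 5>4; P3→X gives 9>6]
(B,P,Z): not NE [P1→A gives 9>0; P3→X gives 9>0]
(B,P,W): not NE [P1→C gives 5>3; P2→R gives 9>1; P3→X gives 9>5]
(B,Q,X): not NE [P1→A gives 6>3; P2→R gives 9>2]
(B,Q,Y): not NE [P1→C gives 6>5; P2→P gives 9>5; P3→X gives 8>4]
(B,Q,Z): not NE [P3→X gives 8>4]
(B,Q,W): not NE [P2→R gives 9>7; P3→X gives 8>1]
(B,R,X): not NE [P3→W gives 9>2]
(B,R,Y): not NE [P2→P gives 9>6; P3→W gives 9>2]
(B,R,Z): not NE [P2→Q gives 9>1; P3→W gives 9>1]
(B,R,W): not NE [P1→C gives 4>3]
(B,S,X): not NE [P2→R gives 9>6]
(B,S,Y): not NE [P2→P gives 9>1; P3→X gives 7>6]
(B,S,Z): not NE [P1→C gives 9>6; P2→Q gives 9>3; P3→X gives 7>6]
(B,S,W): not NE [P2→R gives 9>2; P3→X gives 7>5]
(C,P,X): not NE [P2→R gives 7>6; P3→W gives 9>4]
(C,P,Y): not NE [P1→A gives 5>2; P3→W gives 9>8]
(C,P,Z): not NE [P1→A gives 9>0; P2→Q gives 8>6; P3→W gives 9>2]
(C,P,W): NE
(C,Q,X): not NE [P1→A gives 6>2; P2→R gives 7>5; P3→Y gives 7>1]
(C,Q,Y): not NE [P2→R gives 4>0]
(C,Q,Z): not NE [P3→Y gives 7>3]
(C,Q,W): not NE [P3→Y gives 7>6]
(C,R,X): not NE [P1→B gives 9>4; P3→Y gives 9>5]
(C,R,Y): not NE [P1→B gives 5>2]
(C,R,Z): not NE [P2→Q gives 8>2; P3→Y gives 9>1]
(C,R,W): not NE [P2→Q gives 7>0; P3→Y gives 9>8]
(C,S,X): not NE [P1→B gives 7>0; P2→R gives 7>3; P3→Y gives 8>3]
(C,S,Y): not NE [P1→B gives 5>0; P2→R gives 4>0]
(C,S,Z): not NE [P2→Q gives 8>0; P3→Y gives 8>6]
(C,S,W): not NE [P1→B gives 8>2; P2→Q gives 7>2; P3→Y gives 8>1]

NE set: (C,P,W)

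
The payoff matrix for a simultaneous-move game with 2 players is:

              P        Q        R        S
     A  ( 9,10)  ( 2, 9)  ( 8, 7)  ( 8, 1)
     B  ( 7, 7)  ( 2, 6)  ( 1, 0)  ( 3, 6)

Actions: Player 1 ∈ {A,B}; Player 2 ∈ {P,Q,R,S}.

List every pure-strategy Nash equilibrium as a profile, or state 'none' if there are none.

(A,P): NE
(A,Q): not NE [P2→P gives 10>9]
(A,R): not NE [P2→P gives 10>7]
(A,S): not NE [P2→P gives 10>1]
(B,P): not NE [P1→A gives 9>7]
(B,Q): not NE [P2→P gives 7>6]
(B,R): not NE [P1→A gives 8>1; P2→P gives 7>0]
(B,S): not NE [P1→A gives 8>3; P2→P gives 7>6]

Nash profiles: (A,P)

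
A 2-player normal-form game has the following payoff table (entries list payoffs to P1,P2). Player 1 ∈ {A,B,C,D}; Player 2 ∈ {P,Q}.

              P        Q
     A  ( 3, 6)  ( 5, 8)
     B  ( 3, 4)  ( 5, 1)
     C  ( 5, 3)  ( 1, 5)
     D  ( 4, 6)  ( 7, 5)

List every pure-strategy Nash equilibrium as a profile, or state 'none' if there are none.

(A,P): not NE [P1→C gives 5>3; P2→Q gives 8>6]
(A,Q): not NE [P1→D gives 7>5]
(B,P): not NE [P1→C gives 5>3]
(B,Q): not NE [P1→D gives 7>5; P2→P gives 4>1]
(C,P): not NE [P2→Q gives 5>3]
(C,Q): not NE [P1→D gives 7>1]
(D,P): not NE [P1→C gives 5>4]
(D,Q): not NE [P2→P gives 6>5]

No pure NE.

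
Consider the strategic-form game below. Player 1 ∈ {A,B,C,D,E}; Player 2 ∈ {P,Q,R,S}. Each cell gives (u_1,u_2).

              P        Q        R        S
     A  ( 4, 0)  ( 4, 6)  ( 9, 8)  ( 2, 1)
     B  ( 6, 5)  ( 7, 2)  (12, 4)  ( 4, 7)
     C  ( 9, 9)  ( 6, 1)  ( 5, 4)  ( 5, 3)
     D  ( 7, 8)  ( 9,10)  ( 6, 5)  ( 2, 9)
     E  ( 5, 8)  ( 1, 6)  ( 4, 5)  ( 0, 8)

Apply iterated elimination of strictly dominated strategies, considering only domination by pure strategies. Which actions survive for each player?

P1 drop A (B beats it: P:6>4 Q:7>4 R:12>9 S:4>2)
P1 drop E (B beats it: P:6>5 Q:7>1 R:12>4 S:4>0)
P2 drop R (P beats it: B:5>4 C:9>4 D:8>5)
P1→{B,C,D} P2→{P,Q,S}

Remaining: P1:{B,C,D} P2:{P,Q,S}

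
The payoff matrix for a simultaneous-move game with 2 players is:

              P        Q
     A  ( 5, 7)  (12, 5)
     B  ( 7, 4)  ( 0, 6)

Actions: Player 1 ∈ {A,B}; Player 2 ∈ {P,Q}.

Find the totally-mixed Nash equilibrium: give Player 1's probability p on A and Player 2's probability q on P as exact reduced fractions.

(p,q) = (1/2, 6/7)

P1 indiff ⇒ q·5+(1-q)·12 = q·7+(1-q)·0 ⇒ q(-2) = (1-q)(-12) ⇒ q = 6/7
P2 indiff ⇒ p·7+(1-p)·4 = p·5+(1-p)·6 ⇒ p(2) = (1-p)(2) ⇒ p = 1/2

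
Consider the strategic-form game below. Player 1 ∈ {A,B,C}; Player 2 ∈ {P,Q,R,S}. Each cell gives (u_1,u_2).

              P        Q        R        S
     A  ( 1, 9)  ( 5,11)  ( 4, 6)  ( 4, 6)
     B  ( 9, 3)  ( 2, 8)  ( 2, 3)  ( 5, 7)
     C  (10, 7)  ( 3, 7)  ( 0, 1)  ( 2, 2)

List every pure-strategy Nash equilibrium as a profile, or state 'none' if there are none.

(A,P): not NE [P1→C gives 10>1; P2→Q gives 11>9]
(A,Q): NE
(A,R): not NE [P2→Q gives 11>6]
(A,S): not NE [P1→B gives 5>4; P2→Q gives 11>6]
(B,P): not NE [P1→C gives 10>9; P2→Q gives 8>3]
(B,Q): not NE [P1→A gives 5>2]
(B,R): not NE [P1→A gives 4>2; P2→Q gives 8>3]
(B,S): not NE [P2→Q gives 8>7]
(C,P): NE
(C,Q): not NE [P1→A gives 5>3]
(C,R): not NE [P1→A gives 4>0; P2→Q gives 7>1]
(C,S): not NE [P1→B gives 5>2; P2→Q gives 7>2]

PSNE = {(A,Q), (C,P)}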